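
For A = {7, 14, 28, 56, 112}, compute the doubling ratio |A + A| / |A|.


|A| = 5.
Compute A + A by enumerating all 25 pairs.
A + A = {14, 21, 28, 35, 42, 56, 63, 70, 84, 112, 119, 126, 140, 168, 224}, so |A + A| = 15.
K = |A + A| / |A| = 15/5 = 3/1 ≈ 3.0000.
Reference: AP of size 5 gives K = 9/5 ≈ 1.8000; a fully generic set of size 5 gives K ≈ 3.0000.

|A| = 5, |A + A| = 15, K = 15/5 = 3/1.


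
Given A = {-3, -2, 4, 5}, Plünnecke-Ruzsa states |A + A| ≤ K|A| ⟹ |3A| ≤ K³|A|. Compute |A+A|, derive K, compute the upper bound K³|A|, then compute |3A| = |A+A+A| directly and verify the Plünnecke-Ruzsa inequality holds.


|A| = 4.
Step 1: Compute A + A by enumerating all 16 pairs.
A + A = {-6, -5, -4, 1, 2, 3, 8, 9, 10}, so |A + A| = 9.
Step 2: Doubling constant K = |A + A|/|A| = 9/4 = 9/4 ≈ 2.2500.
Step 3: Plünnecke-Ruzsa gives |3A| ≤ K³·|A| = (2.2500)³ · 4 ≈ 45.5625.
Step 4: Compute 3A = A + A + A directly by enumerating all triples (a,b,c) ∈ A³; |3A| = 16.
Step 5: Check 16 ≤ 45.5625? Yes ✓.

K = 9/4, Plünnecke-Ruzsa bound K³|A| ≈ 45.5625, |3A| = 16, inequality holds.


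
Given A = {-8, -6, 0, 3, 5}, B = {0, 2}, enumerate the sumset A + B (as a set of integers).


A + B = {a + b : a ∈ A, b ∈ B}.
Enumerate all |A|·|B| = 5·2 = 10 pairs (a, b) and collect distinct sums.
a = -8: -8+0=-8, -8+2=-6
a = -6: -6+0=-6, -6+2=-4
a = 0: 0+0=0, 0+2=2
a = 3: 3+0=3, 3+2=5
a = 5: 5+0=5, 5+2=7
Collecting distinct sums: A + B = {-8, -6, -4, 0, 2, 3, 5, 7}
|A + B| = 8

A + B = {-8, -6, -4, 0, 2, 3, 5, 7}


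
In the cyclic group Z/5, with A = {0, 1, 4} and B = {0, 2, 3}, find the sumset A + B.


Work in Z/5Z: reduce every sum a + b modulo 5.
Enumerate all 9 pairs:
a = 0: 0+0=0, 0+2=2, 0+3=3
a = 1: 1+0=1, 1+2=3, 1+3=4
a = 4: 4+0=4, 4+2=1, 4+3=2
Distinct residues collected: {0, 1, 2, 3, 4}
|A + B| = 5 (out of 5 total residues).

A + B = {0, 1, 2, 3, 4}


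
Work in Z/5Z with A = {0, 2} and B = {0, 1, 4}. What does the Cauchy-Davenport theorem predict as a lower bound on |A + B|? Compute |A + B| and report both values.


Cauchy-Davenport: |A + B| ≥ min(p, |A| + |B| - 1) for A, B nonempty in Z/pZ.
|A| = 2, |B| = 3, p = 5.
CD lower bound = min(5, 2 + 3 - 1) = min(5, 4) = 4.
Compute A + B mod 5 directly:
a = 0: 0+0=0, 0+1=1, 0+4=4
a = 2: 2+0=2, 2+1=3, 2+4=1
A + B = {0, 1, 2, 3, 4}, so |A + B| = 5.
Verify: 5 ≥ 4? Yes ✓.

CD lower bound = 4, actual |A + B| = 5.


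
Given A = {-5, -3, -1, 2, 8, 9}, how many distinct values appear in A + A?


A + A = {a + a' : a, a' ∈ A}; |A| = 6.
General bounds: 2|A| - 1 ≤ |A + A| ≤ |A|(|A|+1)/2, i.e. 11 ≤ |A + A| ≤ 21.
Lower bound 2|A|-1 is attained iff A is an arithmetic progression.
Enumerate sums a + a' for a ≤ a' (symmetric, so this suffices):
a = -5: -5+-5=-10, -5+-3=-8, -5+-1=-6, -5+2=-3, -5+8=3, -5+9=4
a = -3: -3+-3=-6, -3+-1=-4, -3+2=-1, -3+8=5, -3+9=6
a = -1: -1+-1=-2, -1+2=1, -1+8=7, -1+9=8
a = 2: 2+2=4, 2+8=10, 2+9=11
a = 8: 8+8=16, 8+9=17
a = 9: 9+9=18
Distinct sums: {-10, -8, -6, -4, -3, -2, -1, 1, 3, 4, 5, 6, 7, 8, 10, 11, 16, 17, 18}
|A + A| = 19

|A + A| = 19


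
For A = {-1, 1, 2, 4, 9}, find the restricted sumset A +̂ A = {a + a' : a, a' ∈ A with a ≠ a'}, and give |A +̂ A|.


Restricted sumset: A +̂ A = {a + a' : a ∈ A, a' ∈ A, a ≠ a'}.
Equivalently, take A + A and drop any sum 2a that is achievable ONLY as a + a for a ∈ A (i.e. sums representable only with equal summands).
Enumerate pairs (a, a') with a < a' (symmetric, so each unordered pair gives one sum; this covers all a ≠ a'):
  -1 + 1 = 0
  -1 + 2 = 1
  -1 + 4 = 3
  -1 + 9 = 8
  1 + 2 = 3
  1 + 4 = 5
  1 + 9 = 10
  2 + 4 = 6
  2 + 9 = 11
  4 + 9 = 13
Collected distinct sums: {0, 1, 3, 5, 6, 8, 10, 11, 13}
|A +̂ A| = 9
(Reference bound: |A +̂ A| ≥ 2|A| - 3 for |A| ≥ 2, with |A| = 5 giving ≥ 7.)

|A +̂ A| = 9


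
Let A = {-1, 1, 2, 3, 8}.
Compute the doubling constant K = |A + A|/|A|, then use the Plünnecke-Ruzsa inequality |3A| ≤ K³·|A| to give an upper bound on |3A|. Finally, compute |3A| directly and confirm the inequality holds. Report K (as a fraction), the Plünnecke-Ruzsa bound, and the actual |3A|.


|A| = 5.
Step 1: Compute A + A by enumerating all 25 pairs.
A + A = {-2, 0, 1, 2, 3, 4, 5, 6, 7, 9, 10, 11, 16}, so |A + A| = 13.
Step 2: Doubling constant K = |A + A|/|A| = 13/5 = 13/5 ≈ 2.6000.
Step 3: Plünnecke-Ruzsa gives |3A| ≤ K³·|A| = (2.6000)³ · 5 ≈ 87.8800.
Step 4: Compute 3A = A + A + A directly by enumerating all triples (a,b,c) ∈ A³; |3A| = 22.
Step 5: Check 22 ≤ 87.8800? Yes ✓.

K = 13/5, Plünnecke-Ruzsa bound K³|A| ≈ 87.8800, |3A| = 22, inequality holds.


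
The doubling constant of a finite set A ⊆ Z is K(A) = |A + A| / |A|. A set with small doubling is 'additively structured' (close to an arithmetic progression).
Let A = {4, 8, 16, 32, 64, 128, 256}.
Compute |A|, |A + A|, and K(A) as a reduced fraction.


|A| = 7.
Compute A + A by enumerating all 49 pairs.
A + A = {8, 12, 16, 20, 24, 32, 36, 40, 48, 64, 68, 72, 80, 96, 128, 132, 136, 144, 160, 192, 256, 260, 264, 272, 288, 320, 384, 512}, so |A + A| = 28.
K = |A + A| / |A| = 28/7 = 4/1 ≈ 4.0000.
Reference: AP of size 7 gives K = 13/7 ≈ 1.8571; a fully generic set of size 7 gives K ≈ 4.0000.

|A| = 7, |A + A| = 28, K = 28/7 = 4/1.


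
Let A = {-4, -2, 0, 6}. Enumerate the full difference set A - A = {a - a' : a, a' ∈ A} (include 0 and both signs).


A - A = {a - a' : a, a' ∈ A}.
Compute a - a' for each ordered pair (a, a'):
a = -4: -4--4=0, -4--2=-2, -4-0=-4, -4-6=-10
a = -2: -2--4=2, -2--2=0, -2-0=-2, -2-6=-8
a = 0: 0--4=4, 0--2=2, 0-0=0, 0-6=-6
a = 6: 6--4=10, 6--2=8, 6-0=6, 6-6=0
Collecting distinct values (and noting 0 appears from a-a):
A - A = {-10, -8, -6, -4, -2, 0, 2, 4, 6, 8, 10}
|A - A| = 11

A - A = {-10, -8, -6, -4, -2, 0, 2, 4, 6, 8, 10}


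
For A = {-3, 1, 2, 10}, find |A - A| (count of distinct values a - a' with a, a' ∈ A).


A - A = {a - a' : a, a' ∈ A}; |A| = 4.
Bounds: 2|A|-1 ≤ |A - A| ≤ |A|² - |A| + 1, i.e. 7 ≤ |A - A| ≤ 13.
Note: 0 ∈ A - A always (from a - a). The set is symmetric: if d ∈ A - A then -d ∈ A - A.
Enumerate nonzero differences d = a - a' with a > a' (then include -d):
Positive differences: {1, 4, 5, 8, 9, 13}
Full difference set: {0} ∪ (positive diffs) ∪ (negative diffs).
|A - A| = 1 + 2·6 = 13 (matches direct enumeration: 13).

|A - A| = 13


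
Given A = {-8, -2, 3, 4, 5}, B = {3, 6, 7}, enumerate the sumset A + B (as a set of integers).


A + B = {a + b : a ∈ A, b ∈ B}.
Enumerate all |A|·|B| = 5·3 = 15 pairs (a, b) and collect distinct sums.
a = -8: -8+3=-5, -8+6=-2, -8+7=-1
a = -2: -2+3=1, -2+6=4, -2+7=5
a = 3: 3+3=6, 3+6=9, 3+7=10
a = 4: 4+3=7, 4+6=10, 4+7=11
a = 5: 5+3=8, 5+6=11, 5+7=12
Collecting distinct sums: A + B = {-5, -2, -1, 1, 4, 5, 6, 7, 8, 9, 10, 11, 12}
|A + B| = 13

A + B = {-5, -2, -1, 1, 4, 5, 6, 7, 8, 9, 10, 11, 12}


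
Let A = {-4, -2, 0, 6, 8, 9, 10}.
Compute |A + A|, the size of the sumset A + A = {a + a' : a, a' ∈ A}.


A + A = {a + a' : a, a' ∈ A}; |A| = 7.
General bounds: 2|A| - 1 ≤ |A + A| ≤ |A|(|A|+1)/2, i.e. 13 ≤ |A + A| ≤ 28.
Lower bound 2|A|-1 is attained iff A is an arithmetic progression.
Enumerate sums a + a' for a ≤ a' (symmetric, so this suffices):
a = -4: -4+-4=-8, -4+-2=-6, -4+0=-4, -4+6=2, -4+8=4, -4+9=5, -4+10=6
a = -2: -2+-2=-4, -2+0=-2, -2+6=4, -2+8=6, -2+9=7, -2+10=8
a = 0: 0+0=0, 0+6=6, 0+8=8, 0+9=9, 0+10=10
a = 6: 6+6=12, 6+8=14, 6+9=15, 6+10=16
a = 8: 8+8=16, 8+9=17, 8+10=18
a = 9: 9+9=18, 9+10=19
a = 10: 10+10=20
Distinct sums: {-8, -6, -4, -2, 0, 2, 4, 5, 6, 7, 8, 9, 10, 12, 14, 15, 16, 17, 18, 19, 20}
|A + A| = 21

|A + A| = 21


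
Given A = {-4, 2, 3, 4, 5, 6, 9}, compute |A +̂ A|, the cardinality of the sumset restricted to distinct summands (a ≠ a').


Restricted sumset: A +̂ A = {a + a' : a ∈ A, a' ∈ A, a ≠ a'}.
Equivalently, take A + A and drop any sum 2a that is achievable ONLY as a + a for a ∈ A (i.e. sums representable only with equal summands).
Enumerate pairs (a, a') with a < a' (symmetric, so each unordered pair gives one sum; this covers all a ≠ a'):
  -4 + 2 = -2
  -4 + 3 = -1
  -4 + 4 = 0
  -4 + 5 = 1
  -4 + 6 = 2
  -4 + 9 = 5
  2 + 3 = 5
  2 + 4 = 6
  2 + 5 = 7
  2 + 6 = 8
  2 + 9 = 11
  3 + 4 = 7
  3 + 5 = 8
  3 + 6 = 9
  3 + 9 = 12
  4 + 5 = 9
  4 + 6 = 10
  4 + 9 = 13
  5 + 6 = 11
  5 + 9 = 14
  6 + 9 = 15
Collected distinct sums: {-2, -1, 0, 1, 2, 5, 6, 7, 8, 9, 10, 11, 12, 13, 14, 15}
|A +̂ A| = 16
(Reference bound: |A +̂ A| ≥ 2|A| - 3 for |A| ≥ 2, with |A| = 7 giving ≥ 11.)

|A +̂ A| = 16


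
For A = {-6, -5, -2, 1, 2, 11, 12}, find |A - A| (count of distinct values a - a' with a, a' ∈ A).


A - A = {a - a' : a, a' ∈ A}; |A| = 7.
Bounds: 2|A|-1 ≤ |A - A| ≤ |A|² - |A| + 1, i.e. 13 ≤ |A - A| ≤ 43.
Note: 0 ∈ A - A always (from a - a). The set is symmetric: if d ∈ A - A then -d ∈ A - A.
Enumerate nonzero differences d = a - a' with a > a' (then include -d):
Positive differences: {1, 3, 4, 6, 7, 8, 9, 10, 11, 13, 14, 16, 17, 18}
Full difference set: {0} ∪ (positive diffs) ∪ (negative diffs).
|A - A| = 1 + 2·14 = 29 (matches direct enumeration: 29).

|A - A| = 29


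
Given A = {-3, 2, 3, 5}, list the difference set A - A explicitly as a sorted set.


A - A = {a - a' : a, a' ∈ A}.
Compute a - a' for each ordered pair (a, a'):
a = -3: -3--3=0, -3-2=-5, -3-3=-6, -3-5=-8
a = 2: 2--3=5, 2-2=0, 2-3=-1, 2-5=-3
a = 3: 3--3=6, 3-2=1, 3-3=0, 3-5=-2
a = 5: 5--3=8, 5-2=3, 5-3=2, 5-5=0
Collecting distinct values (and noting 0 appears from a-a):
A - A = {-8, -6, -5, -3, -2, -1, 0, 1, 2, 3, 5, 6, 8}
|A - A| = 13

A - A = {-8, -6, -5, -3, -2, -1, 0, 1, 2, 3, 5, 6, 8}


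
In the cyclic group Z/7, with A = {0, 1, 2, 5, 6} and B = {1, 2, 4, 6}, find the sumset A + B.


Work in Z/7Z: reduce every sum a + b modulo 7.
Enumerate all 20 pairs:
a = 0: 0+1=1, 0+2=2, 0+4=4, 0+6=6
a = 1: 1+1=2, 1+2=3, 1+4=5, 1+6=0
a = 2: 2+1=3, 2+2=4, 2+4=6, 2+6=1
a = 5: 5+1=6, 5+2=0, 5+4=2, 5+6=4
a = 6: 6+1=0, 6+2=1, 6+4=3, 6+6=5
Distinct residues collected: {0, 1, 2, 3, 4, 5, 6}
|A + B| = 7 (out of 7 total residues).

A + B = {0, 1, 2, 3, 4, 5, 6}


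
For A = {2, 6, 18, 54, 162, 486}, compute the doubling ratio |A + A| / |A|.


|A| = 6.
Compute A + A by enumerating all 36 pairs.
A + A = {4, 8, 12, 20, 24, 36, 56, 60, 72, 108, 164, 168, 180, 216, 324, 488, 492, 504, 540, 648, 972}, so |A + A| = 21.
K = |A + A| / |A| = 21/6 = 7/2 ≈ 3.5000.
Reference: AP of size 6 gives K = 11/6 ≈ 1.8333; a fully generic set of size 6 gives K ≈ 3.5000.

|A| = 6, |A + A| = 21, K = 21/6 = 7/2.


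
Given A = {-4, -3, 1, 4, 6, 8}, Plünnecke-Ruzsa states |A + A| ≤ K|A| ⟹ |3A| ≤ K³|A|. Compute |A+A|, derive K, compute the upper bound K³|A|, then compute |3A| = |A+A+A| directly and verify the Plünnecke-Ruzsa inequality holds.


|A| = 6.
Step 1: Compute A + A by enumerating all 36 pairs.
A + A = {-8, -7, -6, -3, -2, 0, 1, 2, 3, 4, 5, 7, 8, 9, 10, 12, 14, 16}, so |A + A| = 18.
Step 2: Doubling constant K = |A + A|/|A| = 18/6 = 18/6 ≈ 3.0000.
Step 3: Plünnecke-Ruzsa gives |3A| ≤ K³·|A| = (3.0000)³ · 6 ≈ 162.0000.
Step 4: Compute 3A = A + A + A directly by enumerating all triples (a,b,c) ∈ A³; |3A| = 33.
Step 5: Check 33 ≤ 162.0000? Yes ✓.

K = 18/6, Plünnecke-Ruzsa bound K³|A| ≈ 162.0000, |3A| = 33, inequality holds.


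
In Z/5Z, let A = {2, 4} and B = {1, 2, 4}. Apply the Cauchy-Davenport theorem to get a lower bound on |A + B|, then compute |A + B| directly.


Cauchy-Davenport: |A + B| ≥ min(p, |A| + |B| - 1) for A, B nonempty in Z/pZ.
|A| = 2, |B| = 3, p = 5.
CD lower bound = min(5, 2 + 3 - 1) = min(5, 4) = 4.
Compute A + B mod 5 directly:
a = 2: 2+1=3, 2+2=4, 2+4=1
a = 4: 4+1=0, 4+2=1, 4+4=3
A + B = {0, 1, 3, 4}, so |A + B| = 4.
Verify: 4 ≥ 4? Yes ✓.

CD lower bound = 4, actual |A + B| = 4.


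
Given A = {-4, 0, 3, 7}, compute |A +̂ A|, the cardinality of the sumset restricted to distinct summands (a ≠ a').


Restricted sumset: A +̂ A = {a + a' : a ∈ A, a' ∈ A, a ≠ a'}.
Equivalently, take A + A and drop any sum 2a that is achievable ONLY as a + a for a ∈ A (i.e. sums representable only with equal summands).
Enumerate pairs (a, a') with a < a' (symmetric, so each unordered pair gives one sum; this covers all a ≠ a'):
  -4 + 0 = -4
  -4 + 3 = -1
  -4 + 7 = 3
  0 + 3 = 3
  0 + 7 = 7
  3 + 7 = 10
Collected distinct sums: {-4, -1, 3, 7, 10}
|A +̂ A| = 5
(Reference bound: |A +̂ A| ≥ 2|A| - 3 for |A| ≥ 2, with |A| = 4 giving ≥ 5.)

|A +̂ A| = 5


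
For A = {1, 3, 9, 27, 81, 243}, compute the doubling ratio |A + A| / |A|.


|A| = 6.
Compute A + A by enumerating all 36 pairs.
A + A = {2, 4, 6, 10, 12, 18, 28, 30, 36, 54, 82, 84, 90, 108, 162, 244, 246, 252, 270, 324, 486}, so |A + A| = 21.
K = |A + A| / |A| = 21/6 = 7/2 ≈ 3.5000.
Reference: AP of size 6 gives K = 11/6 ≈ 1.8333; a fully generic set of size 6 gives K ≈ 3.5000.

|A| = 6, |A + A| = 21, K = 21/6 = 7/2.


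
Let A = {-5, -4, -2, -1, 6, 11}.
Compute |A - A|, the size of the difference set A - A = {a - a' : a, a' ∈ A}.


A - A = {a - a' : a, a' ∈ A}; |A| = 6.
Bounds: 2|A|-1 ≤ |A - A| ≤ |A|² - |A| + 1, i.e. 11 ≤ |A - A| ≤ 31.
Note: 0 ∈ A - A always (from a - a). The set is symmetric: if d ∈ A - A then -d ∈ A - A.
Enumerate nonzero differences d = a - a' with a > a' (then include -d):
Positive differences: {1, 2, 3, 4, 5, 7, 8, 10, 11, 12, 13, 15, 16}
Full difference set: {0} ∪ (positive diffs) ∪ (negative diffs).
|A - A| = 1 + 2·13 = 27 (matches direct enumeration: 27).

|A - A| = 27


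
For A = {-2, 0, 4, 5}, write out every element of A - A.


A - A = {a - a' : a, a' ∈ A}.
Compute a - a' for each ordered pair (a, a'):
a = -2: -2--2=0, -2-0=-2, -2-4=-6, -2-5=-7
a = 0: 0--2=2, 0-0=0, 0-4=-4, 0-5=-5
a = 4: 4--2=6, 4-0=4, 4-4=0, 4-5=-1
a = 5: 5--2=7, 5-0=5, 5-4=1, 5-5=0
Collecting distinct values (and noting 0 appears from a-a):
A - A = {-7, -6, -5, -4, -2, -1, 0, 1, 2, 4, 5, 6, 7}
|A - A| = 13

A - A = {-7, -6, -5, -4, -2, -1, 0, 1, 2, 4, 5, 6, 7}


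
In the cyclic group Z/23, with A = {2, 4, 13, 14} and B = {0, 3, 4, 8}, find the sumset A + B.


Work in Z/23Z: reduce every sum a + b modulo 23.
Enumerate all 16 pairs:
a = 2: 2+0=2, 2+3=5, 2+4=6, 2+8=10
a = 4: 4+0=4, 4+3=7, 4+4=8, 4+8=12
a = 13: 13+0=13, 13+3=16, 13+4=17, 13+8=21
a = 14: 14+0=14, 14+3=17, 14+4=18, 14+8=22
Distinct residues collected: {2, 4, 5, 6, 7, 8, 10, 12, 13, 14, 16, 17, 18, 21, 22}
|A + B| = 15 (out of 23 total residues).

A + B = {2, 4, 5, 6, 7, 8, 10, 12, 13, 14, 16, 17, 18, 21, 22}


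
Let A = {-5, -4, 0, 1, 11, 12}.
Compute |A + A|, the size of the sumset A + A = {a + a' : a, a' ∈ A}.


A + A = {a + a' : a, a' ∈ A}; |A| = 6.
General bounds: 2|A| - 1 ≤ |A + A| ≤ |A|(|A|+1)/2, i.e. 11 ≤ |A + A| ≤ 21.
Lower bound 2|A|-1 is attained iff A is an arithmetic progression.
Enumerate sums a + a' for a ≤ a' (symmetric, so this suffices):
a = -5: -5+-5=-10, -5+-4=-9, -5+0=-5, -5+1=-4, -5+11=6, -5+12=7
a = -4: -4+-4=-8, -4+0=-4, -4+1=-3, -4+11=7, -4+12=8
a = 0: 0+0=0, 0+1=1, 0+11=11, 0+12=12
a = 1: 1+1=2, 1+11=12, 1+12=13
a = 11: 11+11=22, 11+12=23
a = 12: 12+12=24
Distinct sums: {-10, -9, -8, -5, -4, -3, 0, 1, 2, 6, 7, 8, 11, 12, 13, 22, 23, 24}
|A + A| = 18

|A + A| = 18


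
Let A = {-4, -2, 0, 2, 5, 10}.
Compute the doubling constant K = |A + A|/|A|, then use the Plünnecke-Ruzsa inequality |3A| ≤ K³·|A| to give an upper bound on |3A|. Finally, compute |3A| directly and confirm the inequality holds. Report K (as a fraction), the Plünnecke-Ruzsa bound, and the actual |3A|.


|A| = 6.
Step 1: Compute A + A by enumerating all 36 pairs.
A + A = {-8, -6, -4, -2, 0, 1, 2, 3, 4, 5, 6, 7, 8, 10, 12, 15, 20}, so |A + A| = 17.
Step 2: Doubling constant K = |A + A|/|A| = 17/6 = 17/6 ≈ 2.8333.
Step 3: Plünnecke-Ruzsa gives |3A| ≤ K³·|A| = (2.8333)³ · 6 ≈ 136.4722.
Step 4: Compute 3A = A + A + A directly by enumerating all triples (a,b,c) ∈ A³; |3A| = 31.
Step 5: Check 31 ≤ 136.4722? Yes ✓.

K = 17/6, Plünnecke-Ruzsa bound K³|A| ≈ 136.4722, |3A| = 31, inequality holds.


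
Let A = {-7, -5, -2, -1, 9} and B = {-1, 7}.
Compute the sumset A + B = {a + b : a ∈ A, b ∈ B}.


A + B = {a + b : a ∈ A, b ∈ B}.
Enumerate all |A|·|B| = 5·2 = 10 pairs (a, b) and collect distinct sums.
a = -7: -7+-1=-8, -7+7=0
a = -5: -5+-1=-6, -5+7=2
a = -2: -2+-1=-3, -2+7=5
a = -1: -1+-1=-2, -1+7=6
a = 9: 9+-1=8, 9+7=16
Collecting distinct sums: A + B = {-8, -6, -3, -2, 0, 2, 5, 6, 8, 16}
|A + B| = 10

A + B = {-8, -6, -3, -2, 0, 2, 5, 6, 8, 16}


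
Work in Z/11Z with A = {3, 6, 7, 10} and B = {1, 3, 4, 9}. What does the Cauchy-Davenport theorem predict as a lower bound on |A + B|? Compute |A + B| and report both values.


Cauchy-Davenport: |A + B| ≥ min(p, |A| + |B| - 1) for A, B nonempty in Z/pZ.
|A| = 4, |B| = 4, p = 11.
CD lower bound = min(11, 4 + 4 - 1) = min(11, 7) = 7.
Compute A + B mod 11 directly:
a = 3: 3+1=4, 3+3=6, 3+4=7, 3+9=1
a = 6: 6+1=7, 6+3=9, 6+4=10, 6+9=4
a = 7: 7+1=8, 7+3=10, 7+4=0, 7+9=5
a = 10: 10+1=0, 10+3=2, 10+4=3, 10+9=8
A + B = {0, 1, 2, 3, 4, 5, 6, 7, 8, 9, 10}, so |A + B| = 11.
Verify: 11 ≥ 7? Yes ✓.

CD lower bound = 7, actual |A + B| = 11.


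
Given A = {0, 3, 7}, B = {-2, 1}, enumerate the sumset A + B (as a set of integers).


A + B = {a + b : a ∈ A, b ∈ B}.
Enumerate all |A|·|B| = 3·2 = 6 pairs (a, b) and collect distinct sums.
a = 0: 0+-2=-2, 0+1=1
a = 3: 3+-2=1, 3+1=4
a = 7: 7+-2=5, 7+1=8
Collecting distinct sums: A + B = {-2, 1, 4, 5, 8}
|A + B| = 5

A + B = {-2, 1, 4, 5, 8}


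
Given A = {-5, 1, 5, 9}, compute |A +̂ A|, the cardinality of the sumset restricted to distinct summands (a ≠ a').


Restricted sumset: A +̂ A = {a + a' : a ∈ A, a' ∈ A, a ≠ a'}.
Equivalently, take A + A and drop any sum 2a that is achievable ONLY as a + a for a ∈ A (i.e. sums representable only with equal summands).
Enumerate pairs (a, a') with a < a' (symmetric, so each unordered pair gives one sum; this covers all a ≠ a'):
  -5 + 1 = -4
  -5 + 5 = 0
  -5 + 9 = 4
  1 + 5 = 6
  1 + 9 = 10
  5 + 9 = 14
Collected distinct sums: {-4, 0, 4, 6, 10, 14}
|A +̂ A| = 6
(Reference bound: |A +̂ A| ≥ 2|A| - 3 for |A| ≥ 2, with |A| = 4 giving ≥ 5.)

|A +̂ A| = 6


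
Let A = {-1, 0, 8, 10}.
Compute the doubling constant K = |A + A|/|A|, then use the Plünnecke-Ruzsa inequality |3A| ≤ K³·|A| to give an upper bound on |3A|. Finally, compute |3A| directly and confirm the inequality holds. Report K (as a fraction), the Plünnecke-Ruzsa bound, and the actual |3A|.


|A| = 4.
Step 1: Compute A + A by enumerating all 16 pairs.
A + A = {-2, -1, 0, 7, 8, 9, 10, 16, 18, 20}, so |A + A| = 10.
Step 2: Doubling constant K = |A + A|/|A| = 10/4 = 10/4 ≈ 2.5000.
Step 3: Plünnecke-Ruzsa gives |3A| ≤ K³·|A| = (2.5000)³ · 4 ≈ 62.5000.
Step 4: Compute 3A = A + A + A directly by enumerating all triples (a,b,c) ∈ A³; |3A| = 19.
Step 5: Check 19 ≤ 62.5000? Yes ✓.

K = 10/4, Plünnecke-Ruzsa bound K³|A| ≈ 62.5000, |3A| = 19, inequality holds.


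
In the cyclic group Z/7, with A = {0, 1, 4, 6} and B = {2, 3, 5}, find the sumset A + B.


Work in Z/7Z: reduce every sum a + b modulo 7.
Enumerate all 12 pairs:
a = 0: 0+2=2, 0+3=3, 0+5=5
a = 1: 1+2=3, 1+3=4, 1+5=6
a = 4: 4+2=6, 4+3=0, 4+5=2
a = 6: 6+2=1, 6+3=2, 6+5=4
Distinct residues collected: {0, 1, 2, 3, 4, 5, 6}
|A + B| = 7 (out of 7 total residues).

A + B = {0, 1, 2, 3, 4, 5, 6}


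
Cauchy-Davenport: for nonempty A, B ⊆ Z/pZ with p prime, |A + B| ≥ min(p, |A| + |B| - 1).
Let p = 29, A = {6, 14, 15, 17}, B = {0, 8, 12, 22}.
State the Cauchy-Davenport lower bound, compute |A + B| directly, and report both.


Cauchy-Davenport: |A + B| ≥ min(p, |A| + |B| - 1) for A, B nonempty in Z/pZ.
|A| = 4, |B| = 4, p = 29.
CD lower bound = min(29, 4 + 4 - 1) = min(29, 7) = 7.
Compute A + B mod 29 directly:
a = 6: 6+0=6, 6+8=14, 6+12=18, 6+22=28
a = 14: 14+0=14, 14+8=22, 14+12=26, 14+22=7
a = 15: 15+0=15, 15+8=23, 15+12=27, 15+22=8
a = 17: 17+0=17, 17+8=25, 17+12=0, 17+22=10
A + B = {0, 6, 7, 8, 10, 14, 15, 17, 18, 22, 23, 25, 26, 27, 28}, so |A + B| = 15.
Verify: 15 ≥ 7? Yes ✓.

CD lower bound = 7, actual |A + B| = 15.


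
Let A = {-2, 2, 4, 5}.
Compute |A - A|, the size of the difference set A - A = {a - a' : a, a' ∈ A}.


A - A = {a - a' : a, a' ∈ A}; |A| = 4.
Bounds: 2|A|-1 ≤ |A - A| ≤ |A|² - |A| + 1, i.e. 7 ≤ |A - A| ≤ 13.
Note: 0 ∈ A - A always (from a - a). The set is symmetric: if d ∈ A - A then -d ∈ A - A.
Enumerate nonzero differences d = a - a' with a > a' (then include -d):
Positive differences: {1, 2, 3, 4, 6, 7}
Full difference set: {0} ∪ (positive diffs) ∪ (negative diffs).
|A - A| = 1 + 2·6 = 13 (matches direct enumeration: 13).

|A - A| = 13


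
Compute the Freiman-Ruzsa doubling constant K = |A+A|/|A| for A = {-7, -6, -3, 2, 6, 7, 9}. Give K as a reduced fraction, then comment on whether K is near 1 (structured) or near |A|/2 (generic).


|A| = 7.
Compute A + A by enumerating all 49 pairs.
A + A = {-14, -13, -12, -10, -9, -6, -5, -4, -1, 0, 1, 2, 3, 4, 6, 8, 9, 11, 12, 13, 14, 15, 16, 18}, so |A + A| = 24.
K = |A + A| / |A| = 24/7 (already in lowest terms) ≈ 3.4286.
Reference: AP of size 7 gives K = 13/7 ≈ 1.8571; a fully generic set of size 7 gives K ≈ 4.0000.

|A| = 7, |A + A| = 24, K = 24/7.


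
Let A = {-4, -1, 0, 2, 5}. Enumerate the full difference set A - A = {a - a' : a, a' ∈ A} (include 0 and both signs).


A - A = {a - a' : a, a' ∈ A}.
Compute a - a' for each ordered pair (a, a'):
a = -4: -4--4=0, -4--1=-3, -4-0=-4, -4-2=-6, -4-5=-9
a = -1: -1--4=3, -1--1=0, -1-0=-1, -1-2=-3, -1-5=-6
a = 0: 0--4=4, 0--1=1, 0-0=0, 0-2=-2, 0-5=-5
a = 2: 2--4=6, 2--1=3, 2-0=2, 2-2=0, 2-5=-3
a = 5: 5--4=9, 5--1=6, 5-0=5, 5-2=3, 5-5=0
Collecting distinct values (and noting 0 appears from a-a):
A - A = {-9, -6, -5, -4, -3, -2, -1, 0, 1, 2, 3, 4, 5, 6, 9}
|A - A| = 15

A - A = {-9, -6, -5, -4, -3, -2, -1, 0, 1, 2, 3, 4, 5, 6, 9}


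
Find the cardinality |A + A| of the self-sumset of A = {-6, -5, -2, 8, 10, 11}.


A + A = {a + a' : a, a' ∈ A}; |A| = 6.
General bounds: 2|A| - 1 ≤ |A + A| ≤ |A|(|A|+1)/2, i.e. 11 ≤ |A + A| ≤ 21.
Lower bound 2|A|-1 is attained iff A is an arithmetic progression.
Enumerate sums a + a' for a ≤ a' (symmetric, so this suffices):
a = -6: -6+-6=-12, -6+-5=-11, -6+-2=-8, -6+8=2, -6+10=4, -6+11=5
a = -5: -5+-5=-10, -5+-2=-7, -5+8=3, -5+10=5, -5+11=6
a = -2: -2+-2=-4, -2+8=6, -2+10=8, -2+11=9
a = 8: 8+8=16, 8+10=18, 8+11=19
a = 10: 10+10=20, 10+11=21
a = 11: 11+11=22
Distinct sums: {-12, -11, -10, -8, -7, -4, 2, 3, 4, 5, 6, 8, 9, 16, 18, 19, 20, 21, 22}
|A + A| = 19

|A + A| = 19


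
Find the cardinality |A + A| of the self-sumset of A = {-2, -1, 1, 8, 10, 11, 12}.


A + A = {a + a' : a, a' ∈ A}; |A| = 7.
General bounds: 2|A| - 1 ≤ |A + A| ≤ |A|(|A|+1)/2, i.e. 13 ≤ |A + A| ≤ 28.
Lower bound 2|A|-1 is attained iff A is an arithmetic progression.
Enumerate sums a + a' for a ≤ a' (symmetric, so this suffices):
a = -2: -2+-2=-4, -2+-1=-3, -2+1=-1, -2+8=6, -2+10=8, -2+11=9, -2+12=10
a = -1: -1+-1=-2, -1+1=0, -1+8=7, -1+10=9, -1+11=10, -1+12=11
a = 1: 1+1=2, 1+8=9, 1+10=11, 1+11=12, 1+12=13
a = 8: 8+8=16, 8+10=18, 8+11=19, 8+12=20
a = 10: 10+10=20, 10+11=21, 10+12=22
a = 11: 11+11=22, 11+12=23
a = 12: 12+12=24
Distinct sums: {-4, -3, -2, -1, 0, 2, 6, 7, 8, 9, 10, 11, 12, 13, 16, 18, 19, 20, 21, 22, 23, 24}
|A + A| = 22

|A + A| = 22


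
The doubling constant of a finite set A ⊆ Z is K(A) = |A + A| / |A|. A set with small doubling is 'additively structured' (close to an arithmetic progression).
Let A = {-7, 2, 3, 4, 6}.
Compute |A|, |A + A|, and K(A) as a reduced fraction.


|A| = 5.
Compute A + A by enumerating all 25 pairs.
A + A = {-14, -5, -4, -3, -1, 4, 5, 6, 7, 8, 9, 10, 12}, so |A + A| = 13.
K = |A + A| / |A| = 13/5 (already in lowest terms) ≈ 2.6000.
Reference: AP of size 5 gives K = 9/5 ≈ 1.8000; a fully generic set of size 5 gives K ≈ 3.0000.

|A| = 5, |A + A| = 13, K = 13/5.


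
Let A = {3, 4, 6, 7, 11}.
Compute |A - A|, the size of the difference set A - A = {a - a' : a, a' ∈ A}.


A - A = {a - a' : a, a' ∈ A}; |A| = 5.
Bounds: 2|A|-1 ≤ |A - A| ≤ |A|² - |A| + 1, i.e. 9 ≤ |A - A| ≤ 21.
Note: 0 ∈ A - A always (from a - a). The set is symmetric: if d ∈ A - A then -d ∈ A - A.
Enumerate nonzero differences d = a - a' with a > a' (then include -d):
Positive differences: {1, 2, 3, 4, 5, 7, 8}
Full difference set: {0} ∪ (positive diffs) ∪ (negative diffs).
|A - A| = 1 + 2·7 = 15 (matches direct enumeration: 15).

|A - A| = 15


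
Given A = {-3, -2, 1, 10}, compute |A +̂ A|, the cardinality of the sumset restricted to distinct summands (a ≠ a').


Restricted sumset: A +̂ A = {a + a' : a ∈ A, a' ∈ A, a ≠ a'}.
Equivalently, take A + A and drop any sum 2a that is achievable ONLY as a + a for a ∈ A (i.e. sums representable only with equal summands).
Enumerate pairs (a, a') with a < a' (symmetric, so each unordered pair gives one sum; this covers all a ≠ a'):
  -3 + -2 = -5
  -3 + 1 = -2
  -3 + 10 = 7
  -2 + 1 = -1
  -2 + 10 = 8
  1 + 10 = 11
Collected distinct sums: {-5, -2, -1, 7, 8, 11}
|A +̂ A| = 6
(Reference bound: |A +̂ A| ≥ 2|A| - 3 for |A| ≥ 2, with |A| = 4 giving ≥ 5.)

|A +̂ A| = 6


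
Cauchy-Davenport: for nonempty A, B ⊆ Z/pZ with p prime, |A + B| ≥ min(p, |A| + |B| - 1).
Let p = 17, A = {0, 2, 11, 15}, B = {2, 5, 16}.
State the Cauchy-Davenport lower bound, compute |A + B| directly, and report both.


Cauchy-Davenport: |A + B| ≥ min(p, |A| + |B| - 1) for A, B nonempty in Z/pZ.
|A| = 4, |B| = 3, p = 17.
CD lower bound = min(17, 4 + 3 - 1) = min(17, 6) = 6.
Compute A + B mod 17 directly:
a = 0: 0+2=2, 0+5=5, 0+16=16
a = 2: 2+2=4, 2+5=7, 2+16=1
a = 11: 11+2=13, 11+5=16, 11+16=10
a = 15: 15+2=0, 15+5=3, 15+16=14
A + B = {0, 1, 2, 3, 4, 5, 7, 10, 13, 14, 16}, so |A + B| = 11.
Verify: 11 ≥ 6? Yes ✓.

CD lower bound = 6, actual |A + B| = 11.


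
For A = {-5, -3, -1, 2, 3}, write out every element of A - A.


A - A = {a - a' : a, a' ∈ A}.
Compute a - a' for each ordered pair (a, a'):
a = -5: -5--5=0, -5--3=-2, -5--1=-4, -5-2=-7, -5-3=-8
a = -3: -3--5=2, -3--3=0, -3--1=-2, -3-2=-5, -3-3=-6
a = -1: -1--5=4, -1--3=2, -1--1=0, -1-2=-3, -1-3=-4
a = 2: 2--5=7, 2--3=5, 2--1=3, 2-2=0, 2-3=-1
a = 3: 3--5=8, 3--3=6, 3--1=4, 3-2=1, 3-3=0
Collecting distinct values (and noting 0 appears from a-a):
A - A = {-8, -7, -6, -5, -4, -3, -2, -1, 0, 1, 2, 3, 4, 5, 6, 7, 8}
|A - A| = 17

A - A = {-8, -7, -6, -5, -4, -3, -2, -1, 0, 1, 2, 3, 4, 5, 6, 7, 8}


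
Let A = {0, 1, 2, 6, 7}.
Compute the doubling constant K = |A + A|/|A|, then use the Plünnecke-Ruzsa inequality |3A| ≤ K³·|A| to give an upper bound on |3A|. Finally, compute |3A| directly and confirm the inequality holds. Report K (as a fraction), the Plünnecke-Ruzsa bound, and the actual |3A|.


|A| = 5.
Step 1: Compute A + A by enumerating all 25 pairs.
A + A = {0, 1, 2, 3, 4, 6, 7, 8, 9, 12, 13, 14}, so |A + A| = 12.
Step 2: Doubling constant K = |A + A|/|A| = 12/5 = 12/5 ≈ 2.4000.
Step 3: Plünnecke-Ruzsa gives |3A| ≤ K³·|A| = (2.4000)³ · 5 ≈ 69.1200.
Step 4: Compute 3A = A + A + A directly by enumerating all triples (a,b,c) ∈ A³; |3A| = 21.
Step 5: Check 21 ≤ 69.1200? Yes ✓.

K = 12/5, Plünnecke-Ruzsa bound K³|A| ≈ 69.1200, |3A| = 21, inequality holds.


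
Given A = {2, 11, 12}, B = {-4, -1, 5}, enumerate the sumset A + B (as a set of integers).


A + B = {a + b : a ∈ A, b ∈ B}.
Enumerate all |A|·|B| = 3·3 = 9 pairs (a, b) and collect distinct sums.
a = 2: 2+-4=-2, 2+-1=1, 2+5=7
a = 11: 11+-4=7, 11+-1=10, 11+5=16
a = 12: 12+-4=8, 12+-1=11, 12+5=17
Collecting distinct sums: A + B = {-2, 1, 7, 8, 10, 11, 16, 17}
|A + B| = 8

A + B = {-2, 1, 7, 8, 10, 11, 16, 17}


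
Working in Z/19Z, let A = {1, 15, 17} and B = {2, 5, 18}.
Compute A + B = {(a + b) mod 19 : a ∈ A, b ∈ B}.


Work in Z/19Z: reduce every sum a + b modulo 19.
Enumerate all 9 pairs:
a = 1: 1+2=3, 1+5=6, 1+18=0
a = 15: 15+2=17, 15+5=1, 15+18=14
a = 17: 17+2=0, 17+5=3, 17+18=16
Distinct residues collected: {0, 1, 3, 6, 14, 16, 17}
|A + B| = 7 (out of 19 total residues).

A + B = {0, 1, 3, 6, 14, 16, 17}


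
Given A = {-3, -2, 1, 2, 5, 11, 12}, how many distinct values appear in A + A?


A + A = {a + a' : a, a' ∈ A}; |A| = 7.
General bounds: 2|A| - 1 ≤ |A + A| ≤ |A|(|A|+1)/2, i.e. 13 ≤ |A + A| ≤ 28.
Lower bound 2|A|-1 is attained iff A is an arithmetic progression.
Enumerate sums a + a' for a ≤ a' (symmetric, so this suffices):
a = -3: -3+-3=-6, -3+-2=-5, -3+1=-2, -3+2=-1, -3+5=2, -3+11=8, -3+12=9
a = -2: -2+-2=-4, -2+1=-1, -2+2=0, -2+5=3, -2+11=9, -2+12=10
a = 1: 1+1=2, 1+2=3, 1+5=6, 1+11=12, 1+12=13
a = 2: 2+2=4, 2+5=7, 2+11=13, 2+12=14
a = 5: 5+5=10, 5+11=16, 5+12=17
a = 11: 11+11=22, 11+12=23
a = 12: 12+12=24
Distinct sums: {-6, -5, -4, -2, -1, 0, 2, 3, 4, 6, 7, 8, 9, 10, 12, 13, 14, 16, 17, 22, 23, 24}
|A + A| = 22

|A + A| = 22


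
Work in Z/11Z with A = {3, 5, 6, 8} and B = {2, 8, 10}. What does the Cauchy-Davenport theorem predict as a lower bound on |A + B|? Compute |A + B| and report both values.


Cauchy-Davenport: |A + B| ≥ min(p, |A| + |B| - 1) for A, B nonempty in Z/pZ.
|A| = 4, |B| = 3, p = 11.
CD lower bound = min(11, 4 + 3 - 1) = min(11, 6) = 6.
Compute A + B mod 11 directly:
a = 3: 3+2=5, 3+8=0, 3+10=2
a = 5: 5+2=7, 5+8=2, 5+10=4
a = 6: 6+2=8, 6+8=3, 6+10=5
a = 8: 8+2=10, 8+8=5, 8+10=7
A + B = {0, 2, 3, 4, 5, 7, 8, 10}, so |A + B| = 8.
Verify: 8 ≥ 6? Yes ✓.

CD lower bound = 6, actual |A + B| = 8.


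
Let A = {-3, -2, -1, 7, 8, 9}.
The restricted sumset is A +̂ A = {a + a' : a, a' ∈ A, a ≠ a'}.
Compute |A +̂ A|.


Restricted sumset: A +̂ A = {a + a' : a ∈ A, a' ∈ A, a ≠ a'}.
Equivalently, take A + A and drop any sum 2a that is achievable ONLY as a + a for a ∈ A (i.e. sums representable only with equal summands).
Enumerate pairs (a, a') with a < a' (symmetric, so each unordered pair gives one sum; this covers all a ≠ a'):
  -3 + -2 = -5
  -3 + -1 = -4
  -3 + 7 = 4
  -3 + 8 = 5
  -3 + 9 = 6
  -2 + -1 = -3
  -2 + 7 = 5
  -2 + 8 = 6
  -2 + 9 = 7
  -1 + 7 = 6
  -1 + 8 = 7
  -1 + 9 = 8
  7 + 8 = 15
  7 + 9 = 16
  8 + 9 = 17
Collected distinct sums: {-5, -4, -3, 4, 5, 6, 7, 8, 15, 16, 17}
|A +̂ A| = 11
(Reference bound: |A +̂ A| ≥ 2|A| - 3 for |A| ≥ 2, with |A| = 6 giving ≥ 9.)

|A +̂ A| = 11


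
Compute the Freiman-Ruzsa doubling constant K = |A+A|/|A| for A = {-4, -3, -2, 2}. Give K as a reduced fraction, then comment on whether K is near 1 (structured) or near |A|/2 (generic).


|A| = 4.
Compute A + A by enumerating all 16 pairs.
A + A = {-8, -7, -6, -5, -4, -2, -1, 0, 4}, so |A + A| = 9.
K = |A + A| / |A| = 9/4 (already in lowest terms) ≈ 2.2500.
Reference: AP of size 4 gives K = 7/4 ≈ 1.7500; a fully generic set of size 4 gives K ≈ 2.5000.

|A| = 4, |A + A| = 9, K = 9/4.


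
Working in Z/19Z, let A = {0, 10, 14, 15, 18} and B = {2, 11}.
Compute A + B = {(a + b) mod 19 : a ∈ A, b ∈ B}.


Work in Z/19Z: reduce every sum a + b modulo 19.
Enumerate all 10 pairs:
a = 0: 0+2=2, 0+11=11
a = 10: 10+2=12, 10+11=2
a = 14: 14+2=16, 14+11=6
a = 15: 15+2=17, 15+11=7
a = 18: 18+2=1, 18+11=10
Distinct residues collected: {1, 2, 6, 7, 10, 11, 12, 16, 17}
|A + B| = 9 (out of 19 total residues).

A + B = {1, 2, 6, 7, 10, 11, 12, 16, 17}


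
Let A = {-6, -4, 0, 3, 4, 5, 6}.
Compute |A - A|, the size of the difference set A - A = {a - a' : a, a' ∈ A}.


A - A = {a - a' : a, a' ∈ A}; |A| = 7.
Bounds: 2|A|-1 ≤ |A - A| ≤ |A|² - |A| + 1, i.e. 13 ≤ |A - A| ≤ 43.
Note: 0 ∈ A - A always (from a - a). The set is symmetric: if d ∈ A - A then -d ∈ A - A.
Enumerate nonzero differences d = a - a' with a > a' (then include -d):
Positive differences: {1, 2, 3, 4, 5, 6, 7, 8, 9, 10, 11, 12}
Full difference set: {0} ∪ (positive diffs) ∪ (negative diffs).
|A - A| = 1 + 2·12 = 25 (matches direct enumeration: 25).

|A - A| = 25


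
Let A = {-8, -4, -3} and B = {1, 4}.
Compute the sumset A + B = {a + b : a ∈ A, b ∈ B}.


A + B = {a + b : a ∈ A, b ∈ B}.
Enumerate all |A|·|B| = 3·2 = 6 pairs (a, b) and collect distinct sums.
a = -8: -8+1=-7, -8+4=-4
a = -4: -4+1=-3, -4+4=0
a = -3: -3+1=-2, -3+4=1
Collecting distinct sums: A + B = {-7, -4, -3, -2, 0, 1}
|A + B| = 6

A + B = {-7, -4, -3, -2, 0, 1}


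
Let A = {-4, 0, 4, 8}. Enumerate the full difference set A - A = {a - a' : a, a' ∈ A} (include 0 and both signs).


A - A = {a - a' : a, a' ∈ A}.
Compute a - a' for each ordered pair (a, a'):
a = -4: -4--4=0, -4-0=-4, -4-4=-8, -4-8=-12
a = 0: 0--4=4, 0-0=0, 0-4=-4, 0-8=-8
a = 4: 4--4=8, 4-0=4, 4-4=0, 4-8=-4
a = 8: 8--4=12, 8-0=8, 8-4=4, 8-8=0
Collecting distinct values (and noting 0 appears from a-a):
A - A = {-12, -8, -4, 0, 4, 8, 12}
|A - A| = 7

A - A = {-12, -8, -4, 0, 4, 8, 12}


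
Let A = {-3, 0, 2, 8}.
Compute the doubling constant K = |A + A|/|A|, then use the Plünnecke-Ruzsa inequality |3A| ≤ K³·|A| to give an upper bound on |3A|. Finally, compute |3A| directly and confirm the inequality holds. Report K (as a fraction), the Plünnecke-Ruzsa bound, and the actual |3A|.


|A| = 4.
Step 1: Compute A + A by enumerating all 16 pairs.
A + A = {-6, -3, -1, 0, 2, 4, 5, 8, 10, 16}, so |A + A| = 10.
Step 2: Doubling constant K = |A + A|/|A| = 10/4 = 10/4 ≈ 2.5000.
Step 3: Plünnecke-Ruzsa gives |3A| ≤ K³·|A| = (2.5000)³ · 4 ≈ 62.5000.
Step 4: Compute 3A = A + A + A directly by enumerating all triples (a,b,c) ∈ A³; |3A| = 19.
Step 5: Check 19 ≤ 62.5000? Yes ✓.

K = 10/4, Plünnecke-Ruzsa bound K³|A| ≈ 62.5000, |3A| = 19, inequality holds.


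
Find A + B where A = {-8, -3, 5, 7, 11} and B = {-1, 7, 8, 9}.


A + B = {a + b : a ∈ A, b ∈ B}.
Enumerate all |A|·|B| = 5·4 = 20 pairs (a, b) and collect distinct sums.
a = -8: -8+-1=-9, -8+7=-1, -8+8=0, -8+9=1
a = -3: -3+-1=-4, -3+7=4, -3+8=5, -3+9=6
a = 5: 5+-1=4, 5+7=12, 5+8=13, 5+9=14
a = 7: 7+-1=6, 7+7=14, 7+8=15, 7+9=16
a = 11: 11+-1=10, 11+7=18, 11+8=19, 11+9=20
Collecting distinct sums: A + B = {-9, -4, -1, 0, 1, 4, 5, 6, 10, 12, 13, 14, 15, 16, 18, 19, 20}
|A + B| = 17

A + B = {-9, -4, -1, 0, 1, 4, 5, 6, 10, 12, 13, 14, 15, 16, 18, 19, 20}


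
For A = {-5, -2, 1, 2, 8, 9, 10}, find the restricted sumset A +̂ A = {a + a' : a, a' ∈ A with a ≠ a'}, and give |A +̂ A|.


Restricted sumset: A +̂ A = {a + a' : a ∈ A, a' ∈ A, a ≠ a'}.
Equivalently, take A + A and drop any sum 2a that is achievable ONLY as a + a for a ∈ A (i.e. sums representable only with equal summands).
Enumerate pairs (a, a') with a < a' (symmetric, so each unordered pair gives one sum; this covers all a ≠ a'):
  -5 + -2 = -7
  -5 + 1 = -4
  -5 + 2 = -3
  -5 + 8 = 3
  -5 + 9 = 4
  -5 + 10 = 5
  -2 + 1 = -1
  -2 + 2 = 0
  -2 + 8 = 6
  -2 + 9 = 7
  -2 + 10 = 8
  1 + 2 = 3
  1 + 8 = 9
  1 + 9 = 10
  1 + 10 = 11
  2 + 8 = 10
  2 + 9 = 11
  2 + 10 = 12
  8 + 9 = 17
  8 + 10 = 18
  9 + 10 = 19
Collected distinct sums: {-7, -4, -3, -1, 0, 3, 4, 5, 6, 7, 8, 9, 10, 11, 12, 17, 18, 19}
|A +̂ A| = 18
(Reference bound: |A +̂ A| ≥ 2|A| - 3 for |A| ≥ 2, with |A| = 7 giving ≥ 11.)

|A +̂ A| = 18


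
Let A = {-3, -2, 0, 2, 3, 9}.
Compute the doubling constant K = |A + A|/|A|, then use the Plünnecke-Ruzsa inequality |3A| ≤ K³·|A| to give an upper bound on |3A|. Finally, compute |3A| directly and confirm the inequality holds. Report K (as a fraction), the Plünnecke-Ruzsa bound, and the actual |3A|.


|A| = 6.
Step 1: Compute A + A by enumerating all 36 pairs.
A + A = {-6, -5, -4, -3, -2, -1, 0, 1, 2, 3, 4, 5, 6, 7, 9, 11, 12, 18}, so |A + A| = 18.
Step 2: Doubling constant K = |A + A|/|A| = 18/6 = 18/6 ≈ 3.0000.
Step 3: Plünnecke-Ruzsa gives |3A| ≤ K³·|A| = (3.0000)³ · 6 ≈ 162.0000.
Step 4: Compute 3A = A + A + A directly by enumerating all triples (a,b,c) ∈ A³; |3A| = 30.
Step 5: Check 30 ≤ 162.0000? Yes ✓.

K = 18/6, Plünnecke-Ruzsa bound K³|A| ≈ 162.0000, |3A| = 30, inequality holds.


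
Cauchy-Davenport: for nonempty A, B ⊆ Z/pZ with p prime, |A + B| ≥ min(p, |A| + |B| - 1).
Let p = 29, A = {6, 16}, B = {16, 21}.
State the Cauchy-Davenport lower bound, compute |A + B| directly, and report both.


Cauchy-Davenport: |A + B| ≥ min(p, |A| + |B| - 1) for A, B nonempty in Z/pZ.
|A| = 2, |B| = 2, p = 29.
CD lower bound = min(29, 2 + 2 - 1) = min(29, 3) = 3.
Compute A + B mod 29 directly:
a = 6: 6+16=22, 6+21=27
a = 16: 16+16=3, 16+21=8
A + B = {3, 8, 22, 27}, so |A + B| = 4.
Verify: 4 ≥ 3? Yes ✓.

CD lower bound = 3, actual |A + B| = 4.


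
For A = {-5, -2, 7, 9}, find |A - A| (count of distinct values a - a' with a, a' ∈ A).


A - A = {a - a' : a, a' ∈ A}; |A| = 4.
Bounds: 2|A|-1 ≤ |A - A| ≤ |A|² - |A| + 1, i.e. 7 ≤ |A - A| ≤ 13.
Note: 0 ∈ A - A always (from a - a). The set is symmetric: if d ∈ A - A then -d ∈ A - A.
Enumerate nonzero differences d = a - a' with a > a' (then include -d):
Positive differences: {2, 3, 9, 11, 12, 14}
Full difference set: {0} ∪ (positive diffs) ∪ (negative diffs).
|A - A| = 1 + 2·6 = 13 (matches direct enumeration: 13).

|A - A| = 13


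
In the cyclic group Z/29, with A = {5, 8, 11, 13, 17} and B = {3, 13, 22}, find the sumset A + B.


Work in Z/29Z: reduce every sum a + b modulo 29.
Enumerate all 15 pairs:
a = 5: 5+3=8, 5+13=18, 5+22=27
a = 8: 8+3=11, 8+13=21, 8+22=1
a = 11: 11+3=14, 11+13=24, 11+22=4
a = 13: 13+3=16, 13+13=26, 13+22=6
a = 17: 17+3=20, 17+13=1, 17+22=10
Distinct residues collected: {1, 4, 6, 8, 10, 11, 14, 16, 18, 20, 21, 24, 26, 27}
|A + B| = 14 (out of 29 total residues).

A + B = {1, 4, 6, 8, 10, 11, 14, 16, 18, 20, 21, 24, 26, 27}


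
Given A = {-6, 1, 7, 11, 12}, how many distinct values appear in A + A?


A + A = {a + a' : a, a' ∈ A}; |A| = 5.
General bounds: 2|A| - 1 ≤ |A + A| ≤ |A|(|A|+1)/2, i.e. 9 ≤ |A + A| ≤ 15.
Lower bound 2|A|-1 is attained iff A is an arithmetic progression.
Enumerate sums a + a' for a ≤ a' (symmetric, so this suffices):
a = -6: -6+-6=-12, -6+1=-5, -6+7=1, -6+11=5, -6+12=6
a = 1: 1+1=2, 1+7=8, 1+11=12, 1+12=13
a = 7: 7+7=14, 7+11=18, 7+12=19
a = 11: 11+11=22, 11+12=23
a = 12: 12+12=24
Distinct sums: {-12, -5, 1, 2, 5, 6, 8, 12, 13, 14, 18, 19, 22, 23, 24}
|A + A| = 15

|A + A| = 15


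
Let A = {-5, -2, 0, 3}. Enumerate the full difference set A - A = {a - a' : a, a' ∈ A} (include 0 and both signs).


A - A = {a - a' : a, a' ∈ A}.
Compute a - a' for each ordered pair (a, a'):
a = -5: -5--5=0, -5--2=-3, -5-0=-5, -5-3=-8
a = -2: -2--5=3, -2--2=0, -2-0=-2, -2-3=-5
a = 0: 0--5=5, 0--2=2, 0-0=0, 0-3=-3
a = 3: 3--5=8, 3--2=5, 3-0=3, 3-3=0
Collecting distinct values (and noting 0 appears from a-a):
A - A = {-8, -5, -3, -2, 0, 2, 3, 5, 8}
|A - A| = 9

A - A = {-8, -5, -3, -2, 0, 2, 3, 5, 8}


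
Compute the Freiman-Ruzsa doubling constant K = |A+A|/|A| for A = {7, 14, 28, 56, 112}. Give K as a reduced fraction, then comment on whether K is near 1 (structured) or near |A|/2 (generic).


|A| = 5.
Compute A + A by enumerating all 25 pairs.
A + A = {14, 21, 28, 35, 42, 56, 63, 70, 84, 112, 119, 126, 140, 168, 224}, so |A + A| = 15.
K = |A + A| / |A| = 15/5 = 3/1 ≈ 3.0000.
Reference: AP of size 5 gives K = 9/5 ≈ 1.8000; a fully generic set of size 5 gives K ≈ 3.0000.

|A| = 5, |A + A| = 15, K = 15/5 = 3/1.


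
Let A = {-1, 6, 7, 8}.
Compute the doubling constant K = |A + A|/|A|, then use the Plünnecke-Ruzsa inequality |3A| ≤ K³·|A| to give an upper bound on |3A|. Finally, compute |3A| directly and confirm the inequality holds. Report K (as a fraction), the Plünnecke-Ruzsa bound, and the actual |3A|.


|A| = 4.
Step 1: Compute A + A by enumerating all 16 pairs.
A + A = {-2, 5, 6, 7, 12, 13, 14, 15, 16}, so |A + A| = 9.
Step 2: Doubling constant K = |A + A|/|A| = 9/4 = 9/4 ≈ 2.2500.
Step 3: Plünnecke-Ruzsa gives |3A| ≤ K³·|A| = (2.2500)³ · 4 ≈ 45.5625.
Step 4: Compute 3A = A + A + A directly by enumerating all triples (a,b,c) ∈ A³; |3A| = 16.
Step 5: Check 16 ≤ 45.5625? Yes ✓.

K = 9/4, Plünnecke-Ruzsa bound K³|A| ≈ 45.5625, |3A| = 16, inequality holds.
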